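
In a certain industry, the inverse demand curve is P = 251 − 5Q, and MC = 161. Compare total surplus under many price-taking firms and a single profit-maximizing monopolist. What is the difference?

Perfect competition: P = MC = 161, so 251 − 5Q = 161 and Q = 18.
CS = ½·(251 − 161)·18 = 810; PS = (161 − 161)·18 = 0; TS = 810.
Monopoly sets MR = MC: 251 − 10Q = 161 ⇒ Q = 9, P = 251 − 5·9 = 206.
CS = ½·(251 − 206)·9 = 202.5; PS = (206 − 161)·9 = 405; TS = 607.5.
Change in total surplus: 607.5 − 810 = −202.5.

Total surplus falls by 202.5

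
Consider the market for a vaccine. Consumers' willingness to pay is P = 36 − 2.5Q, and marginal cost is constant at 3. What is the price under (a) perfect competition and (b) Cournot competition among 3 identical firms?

Under competition P = MC = 3, so Q = (36 − 3)/2.5 = 13.2.
With 3 symmetric Cournot firms, each firm's FOC gives 36 − 10q = 3, so q = 3.3, Q = 3·3.3 = 9.9, and P = 11.25.

Competition: P = 3; Cournot: P = 11.25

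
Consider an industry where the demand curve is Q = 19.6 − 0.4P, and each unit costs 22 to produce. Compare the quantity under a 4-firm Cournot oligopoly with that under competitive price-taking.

Cournot: Q = 8.64; Competition: Q = 10.8

Inverting demand: P = 49 − 2.5Q.
In a 4-firm Cournot equilibrium, symmetry and the first-order condition give q = (49 − 22)/(12.5) = 2.16. So Q = 8.64 and P = 27.4.
Under competition P = MC = 22, so Q = (49 − 22)/2.5 = 10.8.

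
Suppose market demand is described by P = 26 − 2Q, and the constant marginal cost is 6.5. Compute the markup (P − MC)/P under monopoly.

A monopolist chooses Q where MR = MC. MR = 26 − 4Q; setting this equal to 6.5 gives Q = 4.875 and P = 16.25.
Lerner index = (P − MC)/P = (16.25 − 6.5)/16.25 = 0.6.

Lerner index = 0.6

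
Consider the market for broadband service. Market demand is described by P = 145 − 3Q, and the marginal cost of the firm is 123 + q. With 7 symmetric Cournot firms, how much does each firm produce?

Cournot with 7 identical firms: the symmetric best-response condition is 145 − 24q = 123 + q. Each firm produces q = 0.88, total output Q = 6.16, price P = 126.52.

q_i = 0.88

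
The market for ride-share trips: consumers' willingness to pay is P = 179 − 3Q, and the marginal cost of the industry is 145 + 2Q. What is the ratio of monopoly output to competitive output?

A monopolist chooses Q where MR = MC. MR = 179 − 6Q; setting this equal to 145 + 2Q gives Q = 4.25 and P = 166.25.
Competitive equilibrium sets price equal to marginal cost: 179 − 3Q = 145 + 2Q, so Q = 6.8 and P = 158.6.
Ratio Q_m/Q_c = 4.25/6.8 = 0.625.

Q_m/Q_c = 0.625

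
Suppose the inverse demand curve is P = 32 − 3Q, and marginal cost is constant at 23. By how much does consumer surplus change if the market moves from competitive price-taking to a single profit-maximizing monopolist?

Under competition P = MC = 23, so Q = (32 − 23)/3 = 3.
CS = ½·(32 − 23)·3 = 13.5.
A monopolist chooses Q where MR = MC. MR = 32 − 6Q; setting this equal to 23 gives Q = 1.5 and P = 27.5.
CS = ½·(32 − 27.5)·1.5 = 3.375.
Change in consumer surplus: 3.375 − 13.5 = −10.125.

CS falls by 10.125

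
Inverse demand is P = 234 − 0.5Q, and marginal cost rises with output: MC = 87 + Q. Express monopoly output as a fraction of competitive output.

Q_m/Q_c = 0.75

Monopoly sets MR = MC: 234 − Q = 87 + Q ⇒ Q = 73.5, P = 234 − 0.5·73.5 = 197.25.
Under competition P = MC: 234 − 0.5Q = 87 + Q ⇒ Q = 98, P = 185.
Ratio Q_m/Q_c = 73.5/98 = 0.75.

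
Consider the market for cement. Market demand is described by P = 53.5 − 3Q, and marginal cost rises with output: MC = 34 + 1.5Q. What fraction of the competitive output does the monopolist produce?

Q_m/Q_c = 0.6

A monopolist chooses Q where MR = MC. MR = 53.5 − 6Q; setting this equal to 34 + 1.5Q gives Q = 2.6 and P = 45.7.
Competitive equilibrium sets price equal to marginal cost: 53.5 − 3Q = 34 + 1.5Q, so Q = 13/3 and P = 40.5.
Ratio Q_m/Q_c = 2.6/(13/3) = 0.6.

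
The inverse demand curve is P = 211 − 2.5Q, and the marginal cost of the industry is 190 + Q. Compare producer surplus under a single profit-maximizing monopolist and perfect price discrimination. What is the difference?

The monopolist equates marginal revenue to marginal cost: 211 − 5Q = 190 + Q, so Q = 3.5. From demand, P = 202.25.
PS = P·Q − VC(Q) = 202.25·3.5 − (190·3.5 + ½·1·3.5²) = 36.75.
Under first-degree price discrimination the firm charges each unit its demand price and produces up to where P = MC, i.e. Q = 6. Consumer surplus is zero; producer surplus equals total surplus.
PS = ½·(211 − 190)·6 = 63.
Change in producer surplus: 63 − 36.75 = 26.25.

Producer surplus rises by 26.25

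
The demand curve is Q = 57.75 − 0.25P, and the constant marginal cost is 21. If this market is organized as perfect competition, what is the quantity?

Inverting demand: P = 231 − 4Q.
Under competition P = MC = 21, so Q = (231 − 21)/4 = 52.5.

Q = 52.5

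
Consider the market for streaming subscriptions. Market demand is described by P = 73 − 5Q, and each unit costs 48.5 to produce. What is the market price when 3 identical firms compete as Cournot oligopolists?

With 3 symmetric Cournot firms, each firm's FOC gives 73 − 20q = 48.5, so q = 1.225, Q = 3·1.225 = 3.675, and P = 54.625.

P = 54.625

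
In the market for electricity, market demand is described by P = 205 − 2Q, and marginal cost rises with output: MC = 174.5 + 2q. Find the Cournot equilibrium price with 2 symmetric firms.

Cournot with 2 identical firms: the symmetric best-response condition is 205 − 6q = 174.5 + 2q. Each firm produces q = 61/16, total output Q = 7.625, price P = 189.75.

P = 189.75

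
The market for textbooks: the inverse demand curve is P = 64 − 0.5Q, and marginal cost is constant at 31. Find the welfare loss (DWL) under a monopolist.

Under competition P = MC = 31, so Q = (64 − 31)/0.5 = 66.
A monopolist chooses Q where MR = MC. MR = 64 − Q; setting this equal to 31 gives Q = 33 and P = 47.5.
DWL is the triangle between Q = 33 and Q = 66: ½·(66 − 33)·(47.5 − 31) = 272.25.

DWL = 272.25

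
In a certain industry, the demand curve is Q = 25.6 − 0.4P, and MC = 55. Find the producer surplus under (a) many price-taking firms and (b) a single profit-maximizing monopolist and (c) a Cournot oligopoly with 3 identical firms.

Inverting demand: P = 64 − 2.5Q.
Under competition P = MC = 55, so Q = (64 − 55)/2.5 = 3.6.
PS = (55 − 55)·3.6 = 0.
A monopolist chooses Q where MR = MC. MR = 64 − 5Q; setting this equal to 55 gives Q = 1.8 and P = 59.5.
PS = (59.5 − 55)·1.8 = 8.1.
Cournot with 3 identical firms: the symmetric best-response condition is 64 − 10q = 55. Each firm produces q = 0.9, total output Q = 2.7, price P = 57.25.
PS = (57.25 − 55)·2.7 = 6.075.

Competition: PS = 0; Monopoly: PS = 8.1; Cournot: PS = 6.075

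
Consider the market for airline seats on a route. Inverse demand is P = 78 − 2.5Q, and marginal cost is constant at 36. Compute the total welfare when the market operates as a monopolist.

A monopolist chooses Q where MR = MC. MR = 78 − 5Q; setting this equal to 36 gives Q = 8.4 and P = 57.
CS = ½·(78 − 57)·8.4 = 88.2; PS = (57 − 36)·8.4 = 176.4; TS = 264.6.

TS = 264.6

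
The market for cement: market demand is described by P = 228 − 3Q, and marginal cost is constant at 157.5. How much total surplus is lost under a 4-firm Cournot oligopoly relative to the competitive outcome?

DWL = 33.135

Perfect competition: P = MC = 157.5, so 228 − 3Q = 157.5 and Q = 23.5.
Cournot with 4 identical firms: the symmetric best-response condition is 228 − 15q = 157.5. Each firm produces q = 4.7, total output Q = 18.8, price P = 171.6.
DWL is the triangle between Q = 18.8 and Q = 23.5: ½·(23.5 − 18.8)·(171.6 − 157.5) = 33.135.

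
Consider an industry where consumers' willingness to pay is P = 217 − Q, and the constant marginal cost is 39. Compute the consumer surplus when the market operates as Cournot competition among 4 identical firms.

CS = 10138.88

With 4 symmetric Cournot firms, each firm's FOC gives 217 − 5q = 39, so q = 35.6, Q = 4·35.6 = 142.4, and P = 74.6.
CS = ½·(217 − 74.6)·142.4 = 10138.88.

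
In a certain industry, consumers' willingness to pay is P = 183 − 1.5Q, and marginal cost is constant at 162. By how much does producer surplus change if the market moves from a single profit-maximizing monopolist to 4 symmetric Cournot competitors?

Producer surplus falls by 26.46

Monopoly sets MR = MC: 183 − 3Q = 162 ⇒ Q = 7, P = 183 − 1.5·7 = 172.5.
PS = (172.5 − 162)·7 = 73.5.
In a 4-firm Cournot equilibrium, symmetry and the first-order condition give q = (183 − 162)/(7.5) = 2.8. So Q = 11.2 and P = 166.2.
PS = (166.2 − 162)·11.2 = 47.04.
Change in producer surplus: 47.04 − 73.5 = −26.46.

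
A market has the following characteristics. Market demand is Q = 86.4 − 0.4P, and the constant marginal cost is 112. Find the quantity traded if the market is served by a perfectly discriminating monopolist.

Inverting demand: P = 216 − 2.5Q.
Under first-degree price discrimination the firm charges each unit its demand price and produces up to where P = MC, i.e. Q = 41.6. Consumer surplus is zero; producer surplus equals total surplus.

Q = 41.6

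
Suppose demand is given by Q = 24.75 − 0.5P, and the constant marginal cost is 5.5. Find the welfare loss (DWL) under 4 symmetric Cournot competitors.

DWL = 19.36

Inverting demand: P = 49.5 − 2Q.
Competitive firms price at marginal cost: P = 5.5, giving Q = 22.
In a 4-firm Cournot equilibrium, symmetry and the first-order condition give q = (49.5 − 5.5)/(10) = 4.4. So Q = 17.6 and P = 14.3.
DWL is the triangle between Q = 17.6 and Q = 22: ½·(22 − 17.6)·(14.3 − 5.5) = 19.36.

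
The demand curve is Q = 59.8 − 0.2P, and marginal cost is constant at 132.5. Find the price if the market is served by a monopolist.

Inverting demand: P = 299 − 5Q.
A monopolist chooses Q where MR = MC. MR = 299 − 10Q; setting this equal to 132.5 gives Q = 16.65 and P = 215.75.

P = 215.75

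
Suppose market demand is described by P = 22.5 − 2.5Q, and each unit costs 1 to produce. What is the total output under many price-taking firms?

Competitive firms price at marginal cost: P = 1, giving Q = 8.6.

Q = 8.6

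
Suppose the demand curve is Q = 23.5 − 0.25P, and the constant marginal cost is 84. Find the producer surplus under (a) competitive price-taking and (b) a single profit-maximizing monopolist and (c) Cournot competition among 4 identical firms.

Competition: PS = 0; Monopoly: PS = 6.25; Cournot: PS = 4

Inverting demand: P = 94 − 4Q.
Under competition P = MC = 84, so Q = (94 − 84)/4 = 2.5.
PS = (84 − 84)·2.5 = 0.
The monopolist equates marginal revenue to marginal cost: 94 − 8Q = 84, so Q = 1.25. From demand, P = 89.
PS = (89 − 84)·1.25 = 6.25.
Cournot with 4 identical firms: the symmetric best-response condition is 94 − 20q = 84. Each firm produces q = 0.5, total output Q = 2, price P = 86.
PS = (86 − 84)·2 = 4.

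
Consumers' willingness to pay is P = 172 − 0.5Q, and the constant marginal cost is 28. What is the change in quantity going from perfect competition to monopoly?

Quantity falls by 144

Perfect competition: P = MC = 28, so 172 − 0.5Q = 28 and Q = 288.
A monopolist chooses Q where MR = MC. MR = 172 − Q; setting this equal to 28 gives Q = 144 and P = 100.
Change in quantity: 144 − 288 = −144.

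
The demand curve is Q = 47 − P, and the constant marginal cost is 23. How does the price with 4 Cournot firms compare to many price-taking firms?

Inverting demand: P = 47 − Q.
In a 4-firm Cournot equilibrium, symmetry and the first-order condition give q = (47 − 23)/(5) = 4.8. So Q = 19.2 and P = 27.8.
Perfect competition: P = MC = 23, so 47 − Q = 23 and Q = 24.

Cournot: P = 27.8; Competition: P = 23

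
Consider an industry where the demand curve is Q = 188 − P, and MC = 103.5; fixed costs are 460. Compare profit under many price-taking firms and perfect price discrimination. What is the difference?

Inverting demand: P = 188 − Q.
Competitive firms price at marginal cost: P = 103.5, giving Q = 84.5.
Profit = (103.5 − 103.5)·84.5 − 460 = −460.
A perfectly discriminating monopolist sells every unit with P(Q) ≥ MC(Q), so output equals the competitive quantity Q = 84.5. Each buyer pays their reservation price, so CS = 0 and the firm captures all surplus.
PS equals the full surplus area, 3570.125. Profit = 3570.125 − 460 = 3110.125.
Change in profit: 3110.125 − −460 = 3570.125.

π rises by 3570.125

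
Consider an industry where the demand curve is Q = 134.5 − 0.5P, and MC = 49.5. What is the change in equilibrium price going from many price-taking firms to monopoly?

Inverting demand: P = 269 − 2Q.
Perfect competition: P = MC = 49.5, so 269 − 2Q = 49.5 and Q = 109.75.
The monopolist equates marginal revenue to marginal cost: 269 − 4Q = 49.5, so Q = 54.875. From demand, P = 159.25.
Change in equilibrium price: 159.25 − 49.5 = 109.75.

P rises by 109.75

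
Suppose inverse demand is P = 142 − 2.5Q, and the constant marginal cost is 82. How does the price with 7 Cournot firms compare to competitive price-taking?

Cournot: P = 89.5; Competition: P = 82

Cournot with 7 identical firms: the symmetric best-response condition is 142 − 20q = 82. Each firm produces q = 3, total output Q = 21, price P = 89.5.
Perfect competition: P = MC = 82, so 142 − 2.5Q = 82 and Q = 24.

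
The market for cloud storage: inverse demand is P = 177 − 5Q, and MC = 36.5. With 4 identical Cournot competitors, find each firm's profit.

π_i = 157.922

With 4 symmetric Cournot firms, each firm's FOC gives 177 − 25q = 36.5, so q = 5.62, Q = 4·5.62 = 22.48, and P = 64.6.
Each firm's profit = (64.6 − 36.5)·5.62 = 157.922.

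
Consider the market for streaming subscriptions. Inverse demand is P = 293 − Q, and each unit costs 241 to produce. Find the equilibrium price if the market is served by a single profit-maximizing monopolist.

Monopoly sets MR = MC: 293 − 2Q = 241 ⇒ Q = 26, P = 293 − 26 = 267.

P = 267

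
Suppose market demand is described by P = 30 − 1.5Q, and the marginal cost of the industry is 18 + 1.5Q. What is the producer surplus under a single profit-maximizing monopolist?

Monopoly sets MR = MC: 30 − 3Q = 18 + 1.5Q ⇒ Q = 8/3, P = 30 − 1.5·8/3 = 26.
PS = P·Q − VC(Q) = 26·8/3 − (18·8/3 + ½·1.5·(8/3)²) = 16.

PS = 16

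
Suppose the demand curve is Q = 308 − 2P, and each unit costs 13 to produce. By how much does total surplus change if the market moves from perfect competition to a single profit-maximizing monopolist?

Inverting demand: P = 154 − 0.5Q.
Competitive firms price at marginal cost: P = 13, giving Q = 282.
CS = ½·(154 − 13)·282 = 19881; PS = (13 − 13)·282 = 0; TS = 19881.
The monopolist equates marginal revenue to marginal cost: 154 − Q = 13, so Q = 141. From demand, P = 83.5.
CS = ½·(154 − 83.5)·141 = 4970.25; PS = (83.5 − 13)·141 = 9940.5; TS = 14910.75.
Change in total surplus: 14910.75 − 19881 = −4970.25.

Total surplus falls by 4970.25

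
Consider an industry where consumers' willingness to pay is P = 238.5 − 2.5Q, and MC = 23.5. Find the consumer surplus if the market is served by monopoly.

CS = 2311.25

Monopoly sets MR = MC: 238.5 − 5Q = 23.5 ⇒ Q = 43, P = 238.5 − 2.5·43 = 131.
CS = ½·(238.5 − 131)·43 = 2311.25.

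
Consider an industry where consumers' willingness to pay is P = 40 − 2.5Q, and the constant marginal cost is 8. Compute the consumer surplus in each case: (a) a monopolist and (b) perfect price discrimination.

Monopoly: CS = 51.2; Perfect PD: CS = 0

Monopoly sets MR = MC: 40 − 5Q = 8 ⇒ Q = 6.4, P = 40 − 2.5·6.4 = 24.
CS = ½·(40 − 24)·6.4 = 51.2.
With perfect price discrimination, output is the efficient level Q = 12.8 (where demand meets MC), but every buyer pays their willingness to pay: CS = 0 and PS = total surplus.
CS = 0.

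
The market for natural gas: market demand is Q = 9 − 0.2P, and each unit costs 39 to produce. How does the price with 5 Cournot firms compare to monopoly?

Cournot: P = 40; Monopoly: P = 42

Inverting demand: P = 45 − 5Q.
In a 5-firm Cournot equilibrium, symmetry and the first-order condition give q = (45 − 39)/(30) = 0.2. So Q = 1 and P = 40.
The monopolist equates marginal revenue to marginal cost: 45 − 10Q = 39, so Q = 0.6. From demand, P = 42.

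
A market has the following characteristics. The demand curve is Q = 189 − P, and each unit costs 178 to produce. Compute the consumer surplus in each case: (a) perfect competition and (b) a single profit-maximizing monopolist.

Competition: CS = 60.5; Monopoly: CS = 15.125

Inverting demand: P = 189 − Q.
Under competition P = MC = 178, so Q = (189 − 178)/1 = 11.
CS = ½·(189 − 178)·11 = 60.5.
A monopolist chooses Q where MR = MC. MR = 189 − 2Q; setting this equal to 178 gives Q = 5.5 and P = 183.5.
CS = ½·(189 − 183.5)·5.5 = 15.125.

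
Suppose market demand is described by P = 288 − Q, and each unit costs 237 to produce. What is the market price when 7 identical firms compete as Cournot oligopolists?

P = 243.375

Cournot with 7 identical firms: the symmetric best-response condition is 288 − 8q = 237. Each firm produces q = 6.375, total output Q = 44.625, price P = 243.375.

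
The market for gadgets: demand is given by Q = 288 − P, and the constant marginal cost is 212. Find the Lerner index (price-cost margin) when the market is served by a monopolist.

Inverting demand: P = 288 − Q.
A monopolist chooses Q where MR = MC. MR = 288 − 2Q; setting this equal to 212 gives Q = 38 and P = 250.
Lerner index = (P − MC)/P = (250 − 212)/250 = 0.152.

Lerner index = 0.152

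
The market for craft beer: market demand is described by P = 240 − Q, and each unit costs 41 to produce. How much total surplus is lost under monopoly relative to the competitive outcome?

Competitive firms price at marginal cost: P = 41, giving Q = 199.
A monopolist chooses Q where MR = MC. MR = 240 − 2Q; setting this equal to 41 gives Q = 99.5 and P = 140.5.
DWL is the triangle between Q = 99.5 and Q = 199: ½·(199 − 99.5)·(140.5 − 41) = 4950.125.

DWL = 4950.125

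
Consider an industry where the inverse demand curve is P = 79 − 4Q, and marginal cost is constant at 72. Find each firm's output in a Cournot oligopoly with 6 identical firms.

q_i = 0.25

In a 6-firm Cournot equilibrium, symmetry and the first-order condition give q = (79 − 72)/(28) = 0.25. So Q = 1.5 and P = 73.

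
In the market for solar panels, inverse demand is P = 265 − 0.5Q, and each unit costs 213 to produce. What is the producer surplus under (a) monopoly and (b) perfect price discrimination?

A monopolist chooses Q where MR = MC. MR = 265 − Q; setting this equal to 213 gives Q = 52 and P = 239.
PS = (239 − 213)·52 = 1352.
A perfectly discriminating monopolist sells every unit with P(Q) ≥ MC(Q), so output equals the competitive quantity Q = 104. Each buyer pays their reservation price, so CS = 0 and the firm captures all surplus.
PS = ½·(265 − 213)·104 = 2704.

Monopoly: PS = 1352; Perfect PD: PS = 2704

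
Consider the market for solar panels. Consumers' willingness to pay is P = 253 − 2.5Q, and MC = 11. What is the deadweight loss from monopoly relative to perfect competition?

Competitive firms price at marginal cost: P = 11, giving Q = 96.8.
Monopoly sets MR = MC: 253 − 5Q = 11 ⇒ Q = 48.4, P = 253 − 2.5·48.4 = 132.
DWL is the triangle between Q = 48.4 and Q = 96.8: ½·(96.8 − 48.4)·(132 − 11) = 2928.2.

DWL = 2928.2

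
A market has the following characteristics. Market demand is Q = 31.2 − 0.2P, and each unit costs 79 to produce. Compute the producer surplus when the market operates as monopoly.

Inverting demand: P = 156 − 5Q.
The monopolist equates marginal revenue to marginal cost: 156 − 10Q = 79, so Q = 7.7. From demand, P = 117.5.
PS = (117.5 − 79)·7.7 = 296.45.

PS = 296.45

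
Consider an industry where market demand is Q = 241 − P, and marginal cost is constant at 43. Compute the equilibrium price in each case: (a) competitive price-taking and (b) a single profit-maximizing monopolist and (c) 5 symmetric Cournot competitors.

Competition: P = 43; Monopoly: P = 142; Cournot: P = 76

Inverting demand: P = 241 − Q.
Under competition P = MC = 43, so Q = (241 − 43)/1 = 198.
A monopolist chooses Q where MR = MC. MR = 241 − 2Q; setting this equal to 43 gives Q = 99 and P = 142.
In a 5-firm Cournot equilibrium, symmetry and the first-order condition give q = (241 − 43)/(6) = 33. So Q = 165 and P = 76.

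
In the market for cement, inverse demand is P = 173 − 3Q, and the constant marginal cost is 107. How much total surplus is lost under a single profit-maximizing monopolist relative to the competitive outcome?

DWL = 181.5

Perfect competition: P = MC = 107, so 173 − 3Q = 107 and Q = 22.
A monopolist chooses Q where MR = MC. MR = 173 − 6Q; setting this equal to 107 gives Q = 11 and P = 140.
DWL is the triangle between Q = 11 and Q = 22: ½·(22 − 11)·(140 − 107) = 181.5.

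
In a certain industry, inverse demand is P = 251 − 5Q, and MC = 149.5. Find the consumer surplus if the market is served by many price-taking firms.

CS = 1030.225

Perfect competition: P = MC = 149.5, so 251 − 5Q = 149.5 and Q = 20.3.
CS = ½·(251 − 149.5)·20.3 = 1030.225.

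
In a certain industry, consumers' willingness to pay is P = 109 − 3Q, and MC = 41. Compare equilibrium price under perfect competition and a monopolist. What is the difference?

Equilibrium price rises by 34

Competitive firms price at marginal cost: P = 41, giving Q = 68/3.
The monopolist equates marginal revenue to marginal cost: 109 − 6Q = 41, so Q = 34/3. From demand, P = 75.
Change in equilibrium price: 75 − 41 = 34.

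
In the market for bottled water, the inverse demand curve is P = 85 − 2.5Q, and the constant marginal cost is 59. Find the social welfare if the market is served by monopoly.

The monopolist equates marginal revenue to marginal cost: 85 − 5Q = 59, so Q = 5.2. From demand, P = 72.
CS = ½·(85 − 72)·5.2 = 33.8; PS = (72 − 59)·5.2 = 67.6; TS = 101.4.

TS = 101.4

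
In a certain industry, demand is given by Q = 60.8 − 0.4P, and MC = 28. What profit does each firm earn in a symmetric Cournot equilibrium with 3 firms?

π_i = 384.4

Inverting demand: P = 152 − 2.5Q.
Cournot with 3 identical firms: the symmetric best-response condition is 152 − 10q = 28. Each firm produces q = 12.4, total output Q = 37.2, price P = 59.
Each firm's profit = (59 − 28)·12.4 = 384.4.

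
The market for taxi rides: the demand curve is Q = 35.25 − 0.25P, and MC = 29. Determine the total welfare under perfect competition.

TS = 1568

Inverting demand: P = 141 − 4Q.
Under competition P = MC = 29, so Q = (141 − 29)/4 = 28.
CS = ½·(141 − 29)·28 = 1568; PS = (29 − 29)·28 = 0; TS = 1568.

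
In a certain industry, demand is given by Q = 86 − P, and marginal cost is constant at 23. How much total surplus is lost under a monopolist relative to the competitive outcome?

DWL = 496.125

Inverting demand: P = 86 − Q.
Competitive firms price at marginal cost: P = 23, giving Q = 63.
Monopoly sets MR = MC: 86 − 2Q = 23 ⇒ Q = 31.5, P = 86 − 31.5 = 54.5.
DWL is the triangle between Q = 31.5 and Q = 63: ½·(63 − 31.5)·(54.5 − 23) = 496.125.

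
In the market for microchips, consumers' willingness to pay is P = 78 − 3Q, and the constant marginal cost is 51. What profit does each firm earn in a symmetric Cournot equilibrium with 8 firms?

With 8 symmetric Cournot firms, each firm's FOC gives 78 − 27q = 51, so q = 1, Q = 8·1 = 8, and P = 54.
Each firm's profit = (54 − 51)·1 = 3.

π_i = 3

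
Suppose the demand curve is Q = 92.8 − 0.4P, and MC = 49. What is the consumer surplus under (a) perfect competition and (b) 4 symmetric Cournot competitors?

Competition: CS = 6697.8; Cournot: CS = 4286.592

Inverting demand: P = 232 − 2.5Q.
Perfect competition: P = MC = 49, so 232 − 2.5Q = 49 and Q = 73.2.
CS = ½·(232 − 49)·73.2 = 6697.8.
In a 4-firm Cournot equilibrium, symmetry and the first-order condition give q = (232 − 49)/(12.5) = 14.64. So Q = 58.56 and P = 85.6.
CS = ½·(232 − 85.6)·58.56 = 4286.592.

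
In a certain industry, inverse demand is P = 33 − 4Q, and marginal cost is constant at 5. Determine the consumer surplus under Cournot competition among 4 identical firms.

With 4 symmetric Cournot firms, each firm's FOC gives 33 − 20q = 5, so q = 1.4, Q = 4·1.4 = 5.6, and P = 10.6.
CS = ½·(33 − 10.6)·5.6 = 62.72.

CS = 62.72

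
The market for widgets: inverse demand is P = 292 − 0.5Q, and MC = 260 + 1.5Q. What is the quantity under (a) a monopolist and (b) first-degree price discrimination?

Monopoly: Q = 12.8; Perfect PD: Q = 16

Monopoly sets MR = MC: 292 − Q = 260 + 1.5Q ⇒ Q = 12.8, P = 292 − 0.5·12.8 = 285.6.
A perfectly discriminating monopolist sells every unit with P(Q) ≥ MC(Q), so output equals the competitive quantity Q = 16. Each buyer pays their reservation price, so CS = 0 and the firm captures all surplus.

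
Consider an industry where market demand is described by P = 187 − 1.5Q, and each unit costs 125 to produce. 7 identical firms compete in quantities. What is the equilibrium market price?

In a 7-firm Cournot equilibrium, symmetry and the first-order condition give q = (187 − 125)/(12) = 31/6. So Q = 217/6 and P = 132.75.

P = 132.75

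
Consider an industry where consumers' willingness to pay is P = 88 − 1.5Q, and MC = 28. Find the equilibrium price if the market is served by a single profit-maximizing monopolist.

P = 58

A monopolist chooses Q where MR = MC. MR = 88 − 3Q; setting this equal to 28 gives Q = 20 and P = 58.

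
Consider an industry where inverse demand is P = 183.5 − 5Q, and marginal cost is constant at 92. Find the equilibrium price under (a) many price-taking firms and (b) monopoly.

Competition: P = 92; Monopoly: P = 137.75

Perfect competition: P = MC = 92, so 183.5 − 5Q = 92 and Q = 18.3.
A monopolist chooses Q where MR = MC. MR = 183.5 − 10Q; setting this equal to 92 gives Q = 9.15 and P = 137.75.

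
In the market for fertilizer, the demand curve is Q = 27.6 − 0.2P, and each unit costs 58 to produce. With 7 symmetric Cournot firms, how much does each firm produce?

Inverting demand: P = 138 − 5Q.
Cournot with 7 identical firms: the symmetric best-response condition is 138 − 40q = 58. Each firm produces q = 2, total output Q = 14, price P = 68.

q_i = 2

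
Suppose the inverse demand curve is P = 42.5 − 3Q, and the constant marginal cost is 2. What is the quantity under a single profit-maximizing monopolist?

The monopolist equates marginal revenue to marginal cost: 42.5 − 6Q = 2, so Q = 6.75. From demand, P = 22.25.

Q = 6.75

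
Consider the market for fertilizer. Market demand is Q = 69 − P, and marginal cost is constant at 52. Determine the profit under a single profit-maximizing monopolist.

Profit = 72.25

Inverting demand: P = 69 − Q.
A monopolist chooses Q where MR = MC. MR = 69 − 2Q; setting this equal to 52 gives Q = 8.5 and P = 60.5.
Profit = (60.5 − 52)·8.5 = 72.25.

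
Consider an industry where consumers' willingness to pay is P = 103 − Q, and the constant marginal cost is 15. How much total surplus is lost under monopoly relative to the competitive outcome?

Under competition P = MC = 15, so Q = (103 − 15)/1 = 88.
A monopolist chooses Q where MR = MC. MR = 103 − 2Q; setting this equal to 15 gives Q = 44 and P = 59.
DWL is the triangle between Q = 44 and Q = 88: ½·(88 − 44)·(59 − 15) = 968.

DWL = 968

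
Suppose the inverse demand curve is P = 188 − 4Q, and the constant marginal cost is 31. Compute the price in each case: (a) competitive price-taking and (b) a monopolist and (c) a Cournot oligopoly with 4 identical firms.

Perfect competition: P = MC = 31, so 188 − 4Q = 31 and Q = 39.25.
Monopoly sets MR = MC: 188 − 8Q = 31 ⇒ Q = 19.625, P = 188 − 4·19.625 = 109.5.
In a 4-firm Cournot equilibrium, symmetry and the first-order condition give q = (188 − 31)/(20) = 7.85. So Q = 31.4 and P = 62.4.

Competition: P = 31; Monopoly: P = 109.5; Cournot: P = 62.4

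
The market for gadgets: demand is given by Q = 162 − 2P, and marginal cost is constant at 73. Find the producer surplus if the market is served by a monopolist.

Inverting demand: P = 81 − 0.5Q.
A monopolist chooses Q where MR = MC. MR = 81 − Q; setting this equal to 73 gives Q = 8 and P = 77.
PS = (77 − 73)·8 = 32.

PS = 32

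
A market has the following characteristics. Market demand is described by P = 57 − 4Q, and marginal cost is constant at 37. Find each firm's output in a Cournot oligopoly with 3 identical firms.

q_i = 1.25

In a 3-firm Cournot equilibrium, symmetry and the first-order condition give q = (57 − 37)/(16) = 1.25. So Q = 3.75 and P = 42.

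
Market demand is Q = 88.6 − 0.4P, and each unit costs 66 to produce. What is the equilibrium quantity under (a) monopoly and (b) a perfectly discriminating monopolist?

Monopoly: Q = 31.1; Perfect PD: Q = 62.2

Inverting demand: P = 221.5 − 2.5Q.
The monopolist equates marginal revenue to marginal cost: 221.5 − 5Q = 66, so Q = 31.1. From demand, P = 143.75.
Under first-degree price discrimination the firm charges each unit its demand price and produces up to where P = MC, i.e. Q = 62.2. Consumer surplus is zero; producer surplus equals total surplus.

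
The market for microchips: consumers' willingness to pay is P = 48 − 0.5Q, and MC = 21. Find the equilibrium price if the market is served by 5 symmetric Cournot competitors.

P = 25.5

With 5 symmetric Cournot firms, each firm's FOC gives 48 − 3q = 21, so q = 9, Q = 5·9 = 45, and P = 25.5.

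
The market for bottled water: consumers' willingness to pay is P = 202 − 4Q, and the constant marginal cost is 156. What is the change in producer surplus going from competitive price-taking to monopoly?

Producer surplus rises by 132.25

Competitive firms price at marginal cost: P = 156, giving Q = 11.5.
PS = (156 − 156)·11.5 = 0.
A monopolist chooses Q where MR = MC. MR = 202 − 8Q; setting this equal to 156 gives Q = 5.75 and P = 179.
PS = (179 − 156)·5.75 = 132.25.
Change in producer surplus: 132.25 − 0 = 132.25.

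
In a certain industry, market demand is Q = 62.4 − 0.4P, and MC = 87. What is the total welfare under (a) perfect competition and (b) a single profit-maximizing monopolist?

Competition: TS = 952.2; Monopoly: TS = 714.15

Inverting demand: P = 156 − 2.5Q.
Under competition P = MC = 87, so Q = (156 − 87)/2.5 = 27.6.
CS = ½·(156 − 87)·27.6 = 952.2; PS = (87 − 87)·27.6 = 0; TS = 952.2.
A monopolist chooses Q where MR = MC. MR = 156 − 5Q; setting this equal to 87 gives Q = 13.8 and P = 121.5.
CS = ½·(156 − 121.5)·13.8 = 238.05; PS = (121.5 − 87)·13.8 = 476.1; TS = 714.15.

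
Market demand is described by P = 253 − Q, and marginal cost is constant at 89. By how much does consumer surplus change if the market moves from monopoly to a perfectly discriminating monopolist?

CS falls by 3362

Monopoly sets MR = MC: 253 − 2Q = 89 ⇒ Q = 82, P = 253 − 82 = 171.
CS = ½·(253 − 171)·82 = 3362.
A perfectly discriminating monopolist sells every unit with P(Q) ≥ MC(Q), so output equals the competitive quantity Q = 164. Each buyer pays their reservation price, so CS = 0 and the firm captures all surplus.
CS = 0.
Change in consumer surplus: 0 − 3362 = −3362.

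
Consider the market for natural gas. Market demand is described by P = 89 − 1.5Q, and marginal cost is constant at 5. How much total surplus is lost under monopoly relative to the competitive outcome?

DWL = 588

Competitive firms price at marginal cost: P = 5, giving Q = 56.
Monopoly sets MR = MC: 89 − 3Q = 5 ⇒ Q = 28, P = 89 − 1.5·28 = 47.
DWL is the triangle between Q = 28 and Q = 56: ½·(56 − 28)·(47 − 5) = 588.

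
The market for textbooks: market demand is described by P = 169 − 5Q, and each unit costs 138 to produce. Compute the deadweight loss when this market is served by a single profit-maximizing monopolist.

DWL = 24.025

Under competition P = MC = 138, so Q = (169 − 138)/5 = 6.2.
A monopolist chooses Q where MR = MC. MR = 169 − 10Q; setting this equal to 138 gives Q = 3.1 and P = 153.5.
DWL is the triangle between Q = 3.1 and Q = 6.2: ½·(6.2 − 3.1)·(153.5 − 138) = 24.025.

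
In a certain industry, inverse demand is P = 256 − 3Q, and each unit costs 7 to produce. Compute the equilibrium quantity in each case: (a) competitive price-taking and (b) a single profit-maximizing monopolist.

Competition: Q = 83; Monopoly: Q = 41.5

Competitive firms price at marginal cost: P = 7, giving Q = 83.
A monopolist chooses Q where MR = MC. MR = 256 − 6Q; setting this equal to 7 gives Q = 41.5 and P = 131.5.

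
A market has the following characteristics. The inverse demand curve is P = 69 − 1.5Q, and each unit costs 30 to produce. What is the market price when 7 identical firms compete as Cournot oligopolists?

P = 34.875

With 7 symmetric Cournot firms, each firm's FOC gives 69 − 12q = 30, so q = 3.25, Q = 7·3.25 = 22.75, and P = 34.875.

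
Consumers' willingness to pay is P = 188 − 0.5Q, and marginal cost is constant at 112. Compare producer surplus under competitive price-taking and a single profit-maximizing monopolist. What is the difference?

Producer surplus rises by 2888

Competitive firms price at marginal cost: P = 112, giving Q = 152.
PS = (112 − 112)·152 = 0.
The monopolist equates marginal revenue to marginal cost: 188 − Q = 112, so Q = 76. From demand, P = 150.
PS = (150 − 112)·76 = 2888.
Change in producer surplus: 2888 − 0 = 2888.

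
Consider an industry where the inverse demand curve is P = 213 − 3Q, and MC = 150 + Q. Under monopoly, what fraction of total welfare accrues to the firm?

PS/TS = 0.7

The monopolist equates marginal revenue to marginal cost: 213 − 6Q = 150 + Q, so Q = 9. From demand, P = 186.
CS = ½·(213 − 186)·9 = 121.5.
PS = P·Q − VC(Q) = 186·9 − (150·9 + ½·1·9²) = 283.5.
Share captured = PS/TS = 283.5/405 = 0.7.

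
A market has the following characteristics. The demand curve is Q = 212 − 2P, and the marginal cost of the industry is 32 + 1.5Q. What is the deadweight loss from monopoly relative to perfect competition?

Inverting demand: P = 106 − 0.5Q.
Under competition P = MC: 106 − 0.5Q = 32 + 1.5Q ⇒ Q = 37, P = 87.5.
A monopolist chooses Q where MR = MC. MR = 106 − Q; setting this equal to 32 + 1.5Q gives Q = 29.6 and P = 91.2.
CS = ½·(106 − 87.5)·37 = 342.25; PS = (87.5·37 − 32·37 − ½·1.5·37²) = 1026.75; TS = 1369.
CS = ½·(106 − 91.2)·29.6 = 219.04; PS = (91.2·29.6 − 32·29.6 − ½·1.5·29.6²) = 1095.2; TS = 1314.24.
DWL = 1369 − 1314.24 = 54.76.

DWL = 54.76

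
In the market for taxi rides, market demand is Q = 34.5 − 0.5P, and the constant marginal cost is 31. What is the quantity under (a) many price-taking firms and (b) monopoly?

Inverting demand: P = 69 − 2Q.
Competitive firms price at marginal cost: P = 31, giving Q = 19.
The monopolist equates marginal revenue to marginal cost: 69 − 4Q = 31, so Q = 9.5. From demand, P = 50.

Competition: Q = 19; Monopoly: Q = 9.5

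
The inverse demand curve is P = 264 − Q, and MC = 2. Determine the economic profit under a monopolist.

The monopolist equates marginal revenue to marginal cost: 264 − 2Q = 2, so Q = 131. From demand, P = 133.
Profit = (133 − 2)·131 = 17161.

Profit = 17161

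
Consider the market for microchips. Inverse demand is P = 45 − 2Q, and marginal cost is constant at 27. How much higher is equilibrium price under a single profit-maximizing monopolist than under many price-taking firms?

Equilibrium price rises by 9

Under competition P = MC = 27, so Q = (45 − 27)/2 = 9.
Monopoly sets MR = MC: 45 − 4Q = 27 ⇒ Q = 4.5, P = 45 − 2·4.5 = 36.
Change in equilibrium price: 36 − 27 = 9.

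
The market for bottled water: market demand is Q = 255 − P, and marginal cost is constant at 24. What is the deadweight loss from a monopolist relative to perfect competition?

Inverting demand: P = 255 − Q.
Under competition P = MC = 24, so Q = (255 − 24)/1 = 231.
A monopolist chooses Q where MR = MC. MR = 255 − 2Q; setting this equal to 24 gives Q = 115.5 and P = 139.5.
DWL is the triangle between Q = 115.5 and Q = 231: ½·(231 − 115.5)·(139.5 − 24) = 6670.125.

DWL = 6670.125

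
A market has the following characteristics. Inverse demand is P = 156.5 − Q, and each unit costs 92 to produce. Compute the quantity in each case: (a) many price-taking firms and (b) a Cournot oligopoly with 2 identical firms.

Competition: Q = 64.5; Cournot: Q = 43

Competitive firms price at marginal cost: P = 92, giving Q = 64.5.
With 2 symmetric Cournot firms, each firm's FOC gives 156.5 − 3q = 92, so q = 21.5, Q = 2·21.5 = 43, and P = 113.5.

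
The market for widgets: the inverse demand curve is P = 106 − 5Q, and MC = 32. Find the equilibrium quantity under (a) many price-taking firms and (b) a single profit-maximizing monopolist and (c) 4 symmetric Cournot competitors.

Under competition P = MC = 32, so Q = (106 − 32)/5 = 14.8.
A monopolist chooses Q where MR = MC. MR = 106 − 10Q; setting this equal to 32 gives Q = 7.4 and P = 69.
In a 4-firm Cournot equilibrium, symmetry and the first-order condition give q = (106 − 32)/(25) = 2.96. So Q = 11.84 and P = 46.8.

Competition: Q = 14.8; Monopoly: Q = 7.4; Cournot: Q = 11.84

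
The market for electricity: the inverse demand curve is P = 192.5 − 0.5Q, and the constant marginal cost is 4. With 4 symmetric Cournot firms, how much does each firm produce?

In a 4-firm Cournot equilibrium, symmetry and the first-order condition give q = (192.5 − 4)/(2.5) = 75.4. So Q = 301.6 and P = 41.7.

q_i = 75.4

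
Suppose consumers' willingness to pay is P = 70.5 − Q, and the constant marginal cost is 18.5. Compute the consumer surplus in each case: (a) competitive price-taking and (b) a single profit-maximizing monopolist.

Competition: CS = 1352; Monopoly: CS = 338

Under competition P = MC = 18.5, so Q = (70.5 − 18.5)/1 = 52.
CS = ½·(70.5 − 18.5)·52 = 1352.
Monopoly sets MR = MC: 70.5 − 2Q = 18.5 ⇒ Q = 26, P = 70.5 − 26 = 44.5.
CS = ½·(70.5 − 44.5)·26 = 338.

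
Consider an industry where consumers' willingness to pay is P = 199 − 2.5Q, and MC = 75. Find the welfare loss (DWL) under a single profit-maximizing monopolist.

Perfect competition: P = MC = 75, so 199 − 2.5Q = 75 and Q = 49.6.
Monopoly sets MR = MC: 199 − 5Q = 75 ⇒ Q = 24.8, P = 199 − 2.5·24.8 = 137.
DWL is the triangle between Q = 24.8 and Q = 49.6: ½·(49.6 − 24.8)·(137 − 75) = 768.8.

DWL = 768.8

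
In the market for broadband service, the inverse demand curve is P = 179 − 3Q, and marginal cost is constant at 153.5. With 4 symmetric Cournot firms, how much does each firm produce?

In a 4-firm Cournot equilibrium, symmetry and the first-order condition give q = (179 − 153.5)/(15) = 1.7. So Q = 6.8 and P = 158.6.

q_i = 1.7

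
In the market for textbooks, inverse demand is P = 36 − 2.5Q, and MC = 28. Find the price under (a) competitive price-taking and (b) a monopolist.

Competition: P = 28; Monopoly: P = 32

Perfect competition: P = MC = 28, so 36 − 2.5Q = 28 and Q = 3.2.
The monopolist equates marginal revenue to marginal cost: 36 − 5Q = 28, so Q = 1.6. From demand, P = 32.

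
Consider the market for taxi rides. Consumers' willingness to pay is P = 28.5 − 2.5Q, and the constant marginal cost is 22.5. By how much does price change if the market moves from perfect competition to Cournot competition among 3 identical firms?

Price rises by 1.5

Perfect competition: P = MC = 22.5, so 28.5 − 2.5Q = 22.5 and Q = 2.4.
With 3 symmetric Cournot firms, each firm's FOC gives 28.5 − 10q = 22.5, so q = 0.6, Q = 3·0.6 = 1.8, and P = 24.
Change in price: 24 − 22.5 = 1.5.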